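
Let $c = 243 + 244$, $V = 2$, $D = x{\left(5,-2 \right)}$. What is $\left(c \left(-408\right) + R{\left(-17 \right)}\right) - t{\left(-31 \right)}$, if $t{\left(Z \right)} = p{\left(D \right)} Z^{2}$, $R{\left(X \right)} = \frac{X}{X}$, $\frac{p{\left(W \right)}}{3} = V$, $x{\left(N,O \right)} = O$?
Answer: $-204461$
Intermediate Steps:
$D = -2$
$p{\left(W \right)} = 6$ ($p{\left(W \right)} = 3 \cdot 2 = 6$)
$R{\left(X \right)} = 1$
$c = 487$
$t{\left(Z \right)} = 6 Z^{2}$
$\left(c \left(-408\right) + R{\left(-17 \right)}\right) - t{\left(-31 \right)} = \left(487 \left(-408\right) + 1\right) - 6 \left(-31\right)^{2} = \left(-198696 + 1\right) - 6 \cdot 961 = -198695 - 5766 = -204461$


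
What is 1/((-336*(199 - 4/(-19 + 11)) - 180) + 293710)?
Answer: 1/226498 ≈ 4.4151e-6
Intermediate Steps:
1/((-336*(199 - 4/(-19 + 11)) - 180) + 293710) = 1/((-336*(199 - 4/(-8)) - 180) + 293710) = 1/((-336*(199 - 4*(-⅛)) - 180) + 293710) = 1/((-336*(199 + ½) - 180) + 293710) = 1/((-336*399/2 - 180) + 293710) = 1/((-67032 - 180) + 293710) = 1/(-67212 + 293710) = 1/226498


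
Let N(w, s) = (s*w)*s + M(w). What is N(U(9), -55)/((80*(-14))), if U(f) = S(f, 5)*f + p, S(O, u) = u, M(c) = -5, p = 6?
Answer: -15427/112 ≈ -137.74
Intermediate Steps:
U(f) = 6 + 5*f (U(f) = 5*f + 6 = 6 + 5*f)
N(w, s) = -5 + w*s² (N(w, s) = (s*w)*s - 5 = w*s² - 5 = -5 + w*s²)
N(U(9), -55)/((80*(-14))) = (-5 + (6 + 5*9)*(-55)²)/((80*(-14))) = (-5 + (6 + 45)*3025)/(-1120) = (-5 + 51*3025)*(-1/1120) = (-5 + 154275)*(-1/1120) = 154270*(-1/1120) = -15427/112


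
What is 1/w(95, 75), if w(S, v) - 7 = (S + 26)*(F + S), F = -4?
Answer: 1/11018 ≈ 9.0761e-5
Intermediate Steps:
w(S, v) = 7 + (-4 + S)*(26 + S) (w(S, v) = 7 + (S + 26)*(-4 + S) = 7 + (26 + S)*(-4 + S) = 7 + (-4 + S)*(26 + S))
1/w(95, 75) = 1/(-97 + 95² + 22*95) = 1/(-97 + 9025 + 2090) = 1/11018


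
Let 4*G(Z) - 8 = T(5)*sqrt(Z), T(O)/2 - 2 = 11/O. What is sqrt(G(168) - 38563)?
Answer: sqrt(-964025 + 105*sqrt(42))/5 ≈ 196.3*I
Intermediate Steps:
T(O) = 4 + 22/O (T(O) = 4 + 2*(11/O) = 4 + 22/O)
G(Z) = 2 + 21*sqrt(Z)/10 (G(Z) = 2 + ((4 + 22/5)*sqrt(Z))/4 = 2 + (42*sqrt(Z)/5)/4 = 2 + 21*sqrt(Z)/10)
sqrt(G(168) - 38563) = sqrt((2 + 21*sqrt(168)/10) - 38563) = sqrt((2 + 21*(2*sqrt(42))/10) - 38563) = sqrt((2 + 21*sqrt(42)/5) - 38563) = sqrt(-38561 + 21*sqrt(42)/5)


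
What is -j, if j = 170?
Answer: -170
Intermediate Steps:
-j = -1*170 = -170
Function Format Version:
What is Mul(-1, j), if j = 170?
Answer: -170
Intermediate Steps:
Mul(-1, j) = Mul(-1, 170) = -170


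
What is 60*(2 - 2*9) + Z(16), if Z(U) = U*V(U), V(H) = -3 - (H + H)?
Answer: -1520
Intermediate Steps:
V(H) = -3 - 2*H
Z(U) = U*(-3 - 2*U)
60*(2 - 2*9) + Z(16) = 60*(2 - 2*9) - 1*16*(3 + 2*16) = 60*(2 - 18) - 1*16*(3 + 32) = 60*(-16) - 1*16*35 = -960 - 560 = -1520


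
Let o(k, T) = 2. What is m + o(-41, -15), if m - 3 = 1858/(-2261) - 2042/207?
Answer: -2661433/468027 ≈ -5.6865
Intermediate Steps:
m = -3597487/468027 (m = 3 + (1858/(-2261) - 2042/207) = 3 + (1858*(-1/2261) - 2042*1/207) = 3 + (-1858/2261 - 2042/207) = 3 - 5001568/468027 = -3597487/468027 ≈ -7.6865)
m + o(-41, -15) = -3597487/468027 + 2 = -2661433/468027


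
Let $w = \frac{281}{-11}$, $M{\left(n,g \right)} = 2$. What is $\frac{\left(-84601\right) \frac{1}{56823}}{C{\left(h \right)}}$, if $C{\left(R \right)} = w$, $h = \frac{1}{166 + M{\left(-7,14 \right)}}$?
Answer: $\frac{930611}{15967263} \approx 0.058282$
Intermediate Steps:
$w = - \frac{281}{11}$ ($w = 281 \left(- \frac{1}{11}\right) = - \frac{281}{11} \approx -25.545$)
$h = \frac{1}{168}$ ($h = \frac{1}{166 + 2} = \frac{1}{168} \approx 0.0059524$)
$C{\left(R \right)} = - \frac{281}{11}$
$\frac{\left(-84601\right) \frac{1}{56823}}{C{\left(h \right)}} = \frac{\left(-84601\right) \frac{1}{56823}}{- \frac{281}{11}} = \left(-84601\right) \frac{1}{56823} \left(- \frac{11}{281}\right) = \left(- \frac{84601}{56823}\right) \left(- \frac{11}{281}\right) = \frac{930611}{15967263}$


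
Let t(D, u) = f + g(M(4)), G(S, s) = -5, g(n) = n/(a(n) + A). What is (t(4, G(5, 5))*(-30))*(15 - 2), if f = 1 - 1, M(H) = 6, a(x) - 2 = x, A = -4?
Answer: -585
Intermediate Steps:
a(x) = 2 + x
g(n) = n/(-2 + n) (g(n) = n/((2 + n) - 4) = n/(-2 + n))
f = 0
t(D, u) = 3/2 (t(D, u) = 0 + 6/(-2 + 6) = 0 + 6/4 = 0 + 6*(¼) = 0 + 3/2 = 3/2)
(t(4, G(5, 5))*(-30))*(15 - 2) = ((3/2)*(-30))*(15 - 2) = -45*13 = -585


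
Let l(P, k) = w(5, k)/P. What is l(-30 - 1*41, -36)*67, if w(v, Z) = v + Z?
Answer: 2077/71 ≈ 29.254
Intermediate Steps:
w(v, Z) = Z + v
l(P, k) = (5 + k)/P (l(P, k) = (k + 5)/P = (5 + k)/P)
l(-30 - 1*41, -36)*67 = ((5 - 36)/(-30 - 1*41))*67 = (-31/(-30 - 41))*67 = (-31/(-71))*67 = -1/71*(-31)*67 = (31/71)*67 = 2077/71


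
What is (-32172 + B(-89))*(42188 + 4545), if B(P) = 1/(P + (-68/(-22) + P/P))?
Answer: -1404263981047/934 ≈ -1.5035e+9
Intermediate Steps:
B(P) = 1/(45/11 + P) (B(P) = 1/(P + (-68*(-1/22) + 1)) = 1/(P + (34/11 + 1)) = 1/(P + 45/11) = 1/(45/11 + P))
(-32172 + B(-89))*(42188 + 4545) = (-32172 + 11/(45 + 11*(-89)))*(42188 + 4545) = (-32172 + 11/(45 - 979))*46733 = (-32172 + 11/(-934))*46733 = (-32172 + 11*(-1/934))*46733 = (-32172 - 11/934)*46733 = -30048659/934*46733 = -1404263981047/934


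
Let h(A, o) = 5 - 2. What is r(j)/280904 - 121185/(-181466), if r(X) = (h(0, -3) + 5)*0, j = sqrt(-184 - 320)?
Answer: 121185/181466 ≈ 0.66781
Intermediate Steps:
j = 6*I*sqrt(14) (j = sqrt(-504) = 6*I*sqrt(14) ≈ 22.45*I)
h(A, o) = 3
r(X) = 0 (r(X) = (3 + 5)*0 = 8*0 = 0)
r(j)/280904 - 121185/(-181466) = 0/280904 - 121185/(-181466) = 0*(1/280904) - 121185*(-1/181466) = 0 + 121185/181466 = 121185/181466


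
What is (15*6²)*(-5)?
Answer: -2700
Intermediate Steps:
(15*6²)*(-5) = (15*36)*(-5) = 540*(-5) = -2700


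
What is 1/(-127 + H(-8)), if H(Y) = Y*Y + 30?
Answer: -1/33 ≈ -0.030303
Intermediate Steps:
H(Y) = 30 + Y² (H(Y) = Y² + 30 = 30 + Y²)
1/(-127 + H(-8)) = 1/(-127 + (30 + (-8)²)) = 1/(-127 + (30 + 64)) = 1/(-127 + 94) = 1/(-33) = -1/33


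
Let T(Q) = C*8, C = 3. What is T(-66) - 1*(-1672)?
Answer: 1696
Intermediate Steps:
T(Q) = 24 (T(Q) = 3*8 = 24)
T(-66) - 1*(-1672) = 24 - 1*(-1672) = 24 + 1672 = 1696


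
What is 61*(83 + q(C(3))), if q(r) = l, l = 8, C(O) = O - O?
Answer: 5551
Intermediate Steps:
C(O) = 0
q(r) = 8
61*(83 + q(C(3))) = 61*(83 + 8) = 61*91 = 5551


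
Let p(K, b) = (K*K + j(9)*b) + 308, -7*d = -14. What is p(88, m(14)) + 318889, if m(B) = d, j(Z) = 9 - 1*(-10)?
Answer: 326979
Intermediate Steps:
j(Z) = 19 (j(Z) = 9 + 10 = 19)
d = 2 (d = -1/7*(-14) = 2)
m(B) = 2
p(K, b) = 308 + K**2 + 19*b (p(K, b) = (K*K + 19*b) + 308 = (K**2 + 19*b) + 308 = 308 + K**2 + 19*b)
p(88, m(14)) + 318889 = (308 + 88**2 + 19*2) + 318889 = (308 + 7744 + 38) + 318889 = 8090 + 318889 = 326979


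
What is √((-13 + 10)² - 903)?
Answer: I*√894 ≈ 29.9*I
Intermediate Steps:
√((-13 + 10)² - 903) = √((-3)² - 903) = √(9 - 903) = √(-894) = I*√894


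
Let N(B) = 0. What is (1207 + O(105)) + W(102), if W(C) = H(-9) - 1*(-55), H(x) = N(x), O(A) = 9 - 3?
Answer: 1268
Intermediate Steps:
O(A) = 6
H(x) = 0
W(C) = 55 (W(C) = 0 - 1*(-55) = 0 + 55 = 55)
(1207 + O(105)) + W(102) = (1207 + 6) + 55 = 1213 + 55 = 1268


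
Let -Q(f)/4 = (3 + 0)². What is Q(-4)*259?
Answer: -9324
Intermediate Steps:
Q(f) = -36 (Q(f) = -4*(3 + 0)² = -4*3² = -4*9 = -36)
Q(-4)*259 = -36*259 = -9324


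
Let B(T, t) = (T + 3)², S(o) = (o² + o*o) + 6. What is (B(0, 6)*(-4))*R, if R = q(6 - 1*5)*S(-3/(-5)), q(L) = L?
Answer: -6048/25 ≈ -241.92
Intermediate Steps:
S(o) = 6 + 2*o² (S(o) = (o² + o²) + 6 = 2*o² + 6 = 6 + 2*o²)
R = 168/25 (R = (6 - 1*5)*(6 + 2*(-3/(-5))²) = (6 - 5)*(6 + 2*(-3*(-⅕))²) = 1*(6 + 2*(⅗)²) = 1*(6 + 2*(9/25)) = 1*(6 + 18/25) = 1*(168/25) = 168/25 ≈ 6.7200)
B(T, t) = (3 + T)²
(B(0, 6)*(-4))*R = ((3 + 0)²*(-4))*(168/25) = (3²*(-4))*(168/25) = (9*(-4))*(168/25) = -36*168/25 = -6048/25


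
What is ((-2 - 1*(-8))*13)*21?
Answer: 1638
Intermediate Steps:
((-2 - 1*(-8))*13)*21 = ((-2 + 8)*13)*21 = (6*13)*21 = 78*21 = 1638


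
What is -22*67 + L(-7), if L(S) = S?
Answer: -1481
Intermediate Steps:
-22*67 + L(-7) = -22*67 - 7 = -1474 - 7 = -1481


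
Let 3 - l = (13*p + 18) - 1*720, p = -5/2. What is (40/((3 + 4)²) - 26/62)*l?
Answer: 889425/3038 ≈ 292.77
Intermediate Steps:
p = -5/2 (p = -5*½ = -5/2 ≈ -2.5000)
l = 1475/2 (l = 3 - ((13*(-5/2) + 18) - 1*720) = 3 - ((-65/2 + 18) - 720) = 3 - (-29/2 - 720) = 3 - 1*(-1469/2) = 3 + 1469/2 = 1475/2 ≈ 737.50)
(40/((3 + 4)²) - 26/62)*l = (40/((3 + 4)²) - 26/62)*(1475/2) = (40/(7²) - 26*1/62)*(1475/2) = (40/49 - 13/31)*(1475/2) = (603/1519)*(1475/2) = 889425/3038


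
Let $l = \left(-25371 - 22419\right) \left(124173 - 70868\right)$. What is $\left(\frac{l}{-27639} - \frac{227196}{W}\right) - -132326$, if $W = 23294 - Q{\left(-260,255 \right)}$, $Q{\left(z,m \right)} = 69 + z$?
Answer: $\frac{16190394296644}{72122435} \approx 2.2448 \cdot 10^{5}$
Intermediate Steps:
$l = -2547445950$ ($l = \left(-47790\right) 53305 = -2547445950$)
$W = 23485$ ($W = 23294 - \left(69 - 260\right) = 23294 - -191 = 23294 + 191 = 23485$)
$\left(\frac{l}{-27639} - \frac{227196}{W}\right) - -132326 = \left(- \frac{2547445950}{-27639} - \frac{227196}{23485}\right) - -132326 = \left(\left(-2547445950\right) \left(- \frac{1}{27639}\right) - \frac{227196}{23485}\right) + 132326 = \left(\frac{283049550}{3071} - \frac{227196}{23485}\right) + 132326 = \frac{6646720962834}{72122435} + 132326 = \frac{16190394296644}{72122435}$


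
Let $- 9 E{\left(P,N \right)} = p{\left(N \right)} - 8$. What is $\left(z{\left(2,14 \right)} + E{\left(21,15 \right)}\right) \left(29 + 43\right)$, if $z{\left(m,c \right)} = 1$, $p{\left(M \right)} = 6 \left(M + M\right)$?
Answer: $-1304$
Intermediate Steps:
$p{\left(M \right)} = 12 M$ ($p{\left(M \right)} = 6 \cdot 2 M = 12 M$)
$E{\left(P,N \right)} = \frac{8}{9} - \frac{4 N}{3}$ ($E{\left(P,N \right)} = - \frac{12 N - 8}{9} = - \frac{-8 + 12 N}{9} = \frac{8}{9} - \frac{4 N}{3}$)
$\left(z{\left(2,14 \right)} + E{\left(21,15 \right)}\right) \left(29 + 43\right) = \left(1 + \left(\frac{8}{9} - 20\right)\right) \left(29 + 43\right) = \left(1 + \left(\frac{8}{9} - 20\right)\right) 72 = \left(1 - \frac{172}{9}\right) 72 = \left(- \frac{163}{9}\right) 72 = -1304$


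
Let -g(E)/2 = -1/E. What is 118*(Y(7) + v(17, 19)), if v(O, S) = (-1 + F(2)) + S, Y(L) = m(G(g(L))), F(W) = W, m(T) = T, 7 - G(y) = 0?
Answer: 3186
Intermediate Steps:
g(E) = 2/E (g(E) = -(-2)/E = 2/E)
G(y) = 7 (G(y) = 7 - 1*0 = 7 + 0 = 7)
Y(L) = 7
v(O, S) = 1 + S (v(O, S) = (-1 + 2) + S = 1 + S)
118*(Y(7) + v(17, 19)) = 118*(7 + (1 + 19)) = 118*(7 + 20) = 118*27 = 3186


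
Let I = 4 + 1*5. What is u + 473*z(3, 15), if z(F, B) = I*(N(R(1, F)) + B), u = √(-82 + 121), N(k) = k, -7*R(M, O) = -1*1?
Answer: 451242/7 + √39 ≈ 64469.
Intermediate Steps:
R(M, O) = ⅐ (R(M, O) = -(-1)/7 = -⅐*(-1) = ⅐)
I = 9 (I = 4 + 5 = 9)
u = √39 ≈ 6.2450
z(F, B) = 9/7 + 9*B (z(F, B) = 9*(⅐ + B) = 9/7 + 9*B)
u + 473*z(3, 15) = √39 + 473*(9/7 + 9*15) = √39 + 473*(9/7 + 135) = √39 + 473*(954/7) = √39 + 451242/7 = 451242/7 + √39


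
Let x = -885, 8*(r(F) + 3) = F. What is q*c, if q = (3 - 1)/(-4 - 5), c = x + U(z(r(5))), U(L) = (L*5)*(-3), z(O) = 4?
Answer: 210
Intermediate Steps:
r(F) = -3 + F/8
U(L) = -15*L (U(L) = (5*L)*(-3) = -15*L)
c = -945 (c = -885 - 15*4 = -885 - 60 = -945)
q = -2/9 (q = 2/(-9) = 2*(-⅑) = -2/9 ≈ -0.22222)
q*c = -2/9*(-945) = 210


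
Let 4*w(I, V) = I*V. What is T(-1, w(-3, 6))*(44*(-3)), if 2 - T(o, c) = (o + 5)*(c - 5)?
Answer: -5280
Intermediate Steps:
w(I, V) = I*V/4 (w(I, V) = (I*V)/4 = I*V/4)
T(o, c) = 2 - (-5 + c)*(5 + o) (T(o, c) = 2 - (o + 5)*(c - 5) = 2 - (5 + o)*(-5 + c) = 2 - (-5 + c)*(5 + o))
T(-1, w(-3, 6))*(44*(-3)) = (27 - 5*(-3)*6/4 + 5*(-1) - 1*(¼)*(-3)*6*(-1))*(44*(-3)) = (27 - 5*(-9/2) - 5 - 1*(-9/2)*(-1))*(-132) = (27 + 45/2 - 5 - 9/2)*(-132) = 40*(-132) = -5280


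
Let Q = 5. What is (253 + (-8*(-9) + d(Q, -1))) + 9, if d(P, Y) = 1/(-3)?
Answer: 1001/3 ≈ 333.67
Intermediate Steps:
d(P, Y) = -⅓
(253 + (-8*(-9) + d(Q, -1))) + 9 = (253 + (-8*(-9) - ⅓)) + 9 = (253 + (72 - ⅓)) + 9 = (253 + 215/3) + 9 = 974/3 + 9 = 1001/3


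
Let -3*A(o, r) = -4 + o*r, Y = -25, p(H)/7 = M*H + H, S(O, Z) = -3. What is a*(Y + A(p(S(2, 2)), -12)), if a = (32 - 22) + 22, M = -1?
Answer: -2272/3 ≈ -757.33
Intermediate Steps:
a = 32 (a = 10 + 22 = 32)
p(H) = 0 (p(H) = 7*(-H + H) = 7*0 = 0)
A(o, r) = 4/3 - o*r/3 (A(o, r) = -(-4 + o*r)/3 = 4/3 - o*r/3)
a*(Y + A(p(S(2, 2)), -12)) = 32*(-25 + (4/3 - ⅓*0*(-12))) = 32*(-25 + (4/3 + 0)) = 32*(-25 + 4/3) = 32*(-71/3) = -2272/3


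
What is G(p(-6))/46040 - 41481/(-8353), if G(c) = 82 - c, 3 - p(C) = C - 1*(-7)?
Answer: 47761337/9614303 ≈ 4.9677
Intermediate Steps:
p(C) = -4 - C (p(C) = 3 - (C - 1*(-7)) = 3 - (C + 7) = 3 - (7 + C) = 3 + (-7 - C) = -4 - C)
G(p(-6))/46040 - 41481/(-8353) = (82 - (-4 - 1*(-6)))/46040 - 41481/(-8353) = (82 - (-4 + 6))*(1/46040) - 41481*(-1/8353) = (82 - 1*2)*(1/46040) + 41481/8353 = (82 - 2)*(1/46040) + 41481/8353 = 80*(1/46040) + 41481/8353 = 2/1151 + 41481/8353 = 47761337/9614303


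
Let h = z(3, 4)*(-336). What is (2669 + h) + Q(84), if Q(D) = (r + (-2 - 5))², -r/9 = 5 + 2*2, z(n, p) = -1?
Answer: 10749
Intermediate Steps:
r = -81 (r = -9*(5 + 2*2) = -9*(5 + 4) = -9*9 = -81)
h = 336 (h = -1*(-336) = 336)
Q(D) = 7744 (Q(D) = (-81 + (-2 - 5))² = (-81 - 7)² = (-88)² = 7744)
(2669 + h) + Q(84) = (2669 + 336) + 7744 = 3005 + 7744 = 10749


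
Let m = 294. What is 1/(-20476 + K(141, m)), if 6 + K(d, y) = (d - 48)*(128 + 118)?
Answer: 1/2396 ≈ 0.00041736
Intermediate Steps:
K(d, y) = -11814 + 246*d (K(d, y) = -6 + (d - 48)*(128 + 118) = -6 + (-48 + d)*246 = -6 + (-11808 + 246*d) = -11814 + 246*d)
1/(-20476 + K(141, m)) = 1/(-20476 + (-11814 + 246*141)) = 1/(-20476 + (-11814 + 34686)) = 1/(-20476 + 22872) = 1/2396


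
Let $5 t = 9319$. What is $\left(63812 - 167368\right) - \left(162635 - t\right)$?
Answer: $- \frac{1321636}{5} \approx -2.6433 \cdot 10^{5}$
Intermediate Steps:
$t = \frac{9319}{5}$ ($t = \frac{1}{5} \cdot 9319 = \frac{9319}{5} \approx 1863.8$)
$\left(63812 - 167368\right) - \left(162635 - t\right) = \left(63812 - 167368\right) - \left(162635 - \frac{9319}{5}\right) = -103556 - \frac{803856}{5} = - \frac{1321636}{5}$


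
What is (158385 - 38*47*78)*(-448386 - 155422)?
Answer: -11518845216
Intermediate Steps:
(158385 - 38*47*78)*(-448386 - 155422) = (158385 - 1786*78)*(-603808) = (158385 - 139308)*(-603808) = 19077*(-603808) = -11518845216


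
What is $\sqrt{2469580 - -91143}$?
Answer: $11 \sqrt{21163} \approx 1600.2$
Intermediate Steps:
$\sqrt{2469580 - -91143} = \sqrt{2469580 + 91143} = \sqrt{2560723} = 11 \sqrt{21163}$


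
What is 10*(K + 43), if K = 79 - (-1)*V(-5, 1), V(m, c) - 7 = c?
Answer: 1300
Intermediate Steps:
V(m, c) = 7 + c
K = 87 (K = 79 - (-1)*(7 + 1) = 79 - (-1)*8 = 79 - 1*(-8) = 79 + 8 = 87)
10*(K + 43) = 10*(87 + 43) = 10*130 = 1300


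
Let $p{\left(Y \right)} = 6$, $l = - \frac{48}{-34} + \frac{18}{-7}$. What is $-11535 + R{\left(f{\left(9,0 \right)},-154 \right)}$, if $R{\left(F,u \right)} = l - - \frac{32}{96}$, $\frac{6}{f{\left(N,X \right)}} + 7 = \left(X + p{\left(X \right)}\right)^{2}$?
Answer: $- \frac{4118290}{357} \approx -11536.0$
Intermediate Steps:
$l = - \frac{138}{119}$ ($l = \left(-48\right) \left(- \frac{1}{34}\right) + 18 \left(- \frac{1}{7}\right) = \frac{24}{17} - \frac{18}{7} = - \frac{138}{119} \approx -1.1597$)
$f{\left(N,X \right)} = \frac{6}{-7 + \left(6 + X\right)^{2}}$ ($f{\left(N,X \right)} = \frac{6}{-7 + \left(X + 6\right)^{2}} = \frac{6}{-7 + \left(6 + X\right)^{2}}$)
$R{\left(F,u \right)} = - \frac{295}{357}$ ($R{\left(F,u \right)} = - \frac{138}{119} - - \frac{32}{96} = - \frac{138}{119} - \left(-32\right) \frac{1}{96} = - \frac{138}{119} - - \frac{1}{3} = - \frac{138}{119} + \frac{1}{3} = - \frac{295}{357}$)
$-11535 + R{\left(f{\left(9,0 \right)},-154 \right)} = -11535 - \frac{295}{357} = - \frac{4118290}{357}$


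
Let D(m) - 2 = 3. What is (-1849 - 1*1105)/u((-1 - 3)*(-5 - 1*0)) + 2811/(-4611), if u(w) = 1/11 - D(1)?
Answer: 24946340/41499 ≈ 601.13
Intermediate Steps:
D(m) = 5 (D(m) = 2 + 3 = 5)
u(w) = -54/11 (u(w) = 1/11 - 1*5 = 1/11 - 5 = -54/11)
(-1849 - 1*1105)/u((-1 - 3)*(-5 - 1*0)) + 2811/(-4611) = (-1849 - 1*1105)/(-54/11) + 2811/(-4611) = (-1849 - 1105)*(-11/54) + 2811*(-1/4611) = -2954*(-11/54) - 937/1537 = 16247/27 - 937/1537 = 24946340/41499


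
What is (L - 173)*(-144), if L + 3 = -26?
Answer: 29088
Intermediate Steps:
L = -29 (L = -3 - 26 = -29)
(L - 173)*(-144) = (-29 - 173)*(-144) = -202*(-144) = 29088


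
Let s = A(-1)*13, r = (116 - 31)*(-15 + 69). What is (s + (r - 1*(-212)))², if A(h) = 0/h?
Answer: 23059204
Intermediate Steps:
r = 4590 (r = 85*54 = 4590)
A(h) = 0
s = 0 (s = 0*13 = 0)
(s + (r - 1*(-212)))² = (0 + (4590 - 1*(-212)))² = (0 + (4590 + 212))² = (0 + 4802)² = 4802² = 23059204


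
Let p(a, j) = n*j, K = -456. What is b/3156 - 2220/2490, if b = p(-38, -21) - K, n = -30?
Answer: -23901/43658 ≈ -0.54746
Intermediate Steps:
p(a, j) = -30*j
b = 1086 (b = -30*(-21) - 1*(-456) = 630 + 456 = 1086)
b/3156 - 2220/2490 = 1086/3156 - 2220/2490 = 1086*(1/3156) - 2220*1/2490 = 181/526 - 74/83 = -23901/43658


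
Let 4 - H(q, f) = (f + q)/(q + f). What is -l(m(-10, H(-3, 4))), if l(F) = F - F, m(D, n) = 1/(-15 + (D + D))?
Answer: 0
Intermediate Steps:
H(q, f) = 3 (H(q, f) = 4 - (f + q)/(q + f) = 4 - (f + q)/(f + q) = 4 - 1*1 = 4 - 1 = 3)
m(D, n) = 1/(-15 + 2*D)
l(F) = 0
-l(m(-10, H(-3, 4))) = -1*0 = 0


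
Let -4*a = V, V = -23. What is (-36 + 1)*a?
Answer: -805/4 ≈ -201.25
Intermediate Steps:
a = 23/4 (a = -¼*(-23) = 23/4 ≈ 5.7500)
(-36 + 1)*a = (-36 + 1)*(23/4) = -35*23/4 = -805/4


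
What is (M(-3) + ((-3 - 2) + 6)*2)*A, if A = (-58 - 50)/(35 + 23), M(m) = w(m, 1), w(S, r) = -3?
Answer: 54/29 ≈ 1.8621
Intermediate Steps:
M(m) = -3
A = -54/29 (A = -108/58 = -108*1/58 = -54/29 ≈ -1.8621)
(M(-3) + ((-3 - 2) + 6)*2)*A = (-3 + ((-3 - 2) + 6)*2)*(-54/29) = (-3 + (-5 + 6)*2)*(-54/29) = (-3 + 1*2)*(-54/29) = (-3 + 2)*(-54/29) = -1*(-54/29) = 54/29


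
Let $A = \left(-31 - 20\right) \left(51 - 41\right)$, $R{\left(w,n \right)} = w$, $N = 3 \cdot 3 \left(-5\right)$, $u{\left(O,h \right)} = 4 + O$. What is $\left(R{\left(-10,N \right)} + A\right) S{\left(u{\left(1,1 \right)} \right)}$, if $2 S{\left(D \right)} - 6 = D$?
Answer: $-2860$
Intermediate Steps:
$N = -45$ ($N = 9 \left(-5\right) = -45$)
$S{\left(D \right)} = 3 + \frac{D}{2}$
$A = -510$ ($A = \left(-51\right) 10 = -510$)
$\left(R{\left(-10,N \right)} + A\right) S{\left(u{\left(1,1 \right)} \right)} = \left(-10 - 510\right) \left(3 + \frac{4 + 1}{2}\right) = - 520 \left(3 + \frac{1}{2} \cdot 5\right) = - 520 \left(3 + \frac{5}{2}\right) = \left(-520\right) \frac{11}{2} = -2860$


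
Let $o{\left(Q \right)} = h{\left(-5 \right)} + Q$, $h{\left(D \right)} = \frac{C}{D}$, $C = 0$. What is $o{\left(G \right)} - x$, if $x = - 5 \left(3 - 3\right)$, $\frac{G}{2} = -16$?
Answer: $-32$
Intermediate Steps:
$G = -32$ ($G = 2 \left(-16\right) = -32$)
$h{\left(D \right)} = 0$ ($h{\left(D \right)} = \frac{0}{D} = 0$)
$o{\left(Q \right)} = Q$ ($o{\left(Q \right)} = 0 + Q = Q$)
$x = 0$ ($x = \left(-5\right) 0 = 0$)
$o{\left(G \right)} - x = -32 - 0 = -32 + 0 = -32$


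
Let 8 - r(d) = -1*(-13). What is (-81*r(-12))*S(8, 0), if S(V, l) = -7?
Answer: -2835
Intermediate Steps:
r(d) = -5 (r(d) = 8 - (-1)*(-13) = 8 - 1*13 = 8 - 13 = -5)
(-81*r(-12))*S(8, 0) = -81*(-5)*(-7) = 405*(-7) = -2835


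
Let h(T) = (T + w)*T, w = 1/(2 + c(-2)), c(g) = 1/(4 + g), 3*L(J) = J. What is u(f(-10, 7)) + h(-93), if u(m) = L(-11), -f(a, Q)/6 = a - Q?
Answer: 129122/15 ≈ 8608.1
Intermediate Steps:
L(J) = J/3
f(a, Q) = -6*a + 6*Q (f(a, Q) = -6*(a - Q) = -6*a + 6*Q)
u(m) = -11/3 (u(m) = (⅓)*(-11) = -11/3)
w = ⅖ (w = 1/(2 + 1/(4 - 2)) = 1/(2 + 1/2) = 1/(2 + ½) = 1/(5/2) = ⅖ ≈ 0.40000)
h(T) = T*(⅖ + T) (h(T) = (T + ⅖)*T = (⅖ + T)*T = T*(⅖ + T))
u(f(-10, 7)) + h(-93) = -11/3 + (⅕)*(-93)*(2 + 5*(-93)) = -11/3 + (⅕)*(-93)*(2 - 465) = -11/3 + (⅕)*(-93)*(-463) = -11/3 + 43059/5 = 129122/15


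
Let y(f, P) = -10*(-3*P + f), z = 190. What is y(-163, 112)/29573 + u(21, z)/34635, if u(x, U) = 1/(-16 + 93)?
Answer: 13307835623/78868085835 ≈ 0.16874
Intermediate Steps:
u(x, U) = 1/77
y(f, P) = -10*f + 30*P (y(f, P) = -10*(f - 3*P) = -10*f + 30*P)
y(-163, 112)/29573 + u(21, z)/34635 = (-10*(-163) + 30*112)/29573 + (1/77)/34635 = (1630 + 3360)*(1/29573) + (1/77)*(1/34635) = 4990*(1/29573) + 1/2666895 = 4990/29573 + 1/2666895 = 13307835623/78868085835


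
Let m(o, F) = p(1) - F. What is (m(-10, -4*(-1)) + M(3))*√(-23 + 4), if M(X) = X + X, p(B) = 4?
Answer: 6*I*√19 ≈ 26.153*I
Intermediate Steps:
M(X) = 2*X
m(o, F) = 4 - F
(m(-10, -4*(-1)) + M(3))*√(-23 + 4) = ((4 - (-4)*(-1)) + 2*3)*√(-23 + 4) = ((4 - 1*4) + 6)*√(-19) = ((4 - 4) + 6)*(I*√19) = (0 + 6)*(I*√19) = 6*(I*√19) = 6*I*√19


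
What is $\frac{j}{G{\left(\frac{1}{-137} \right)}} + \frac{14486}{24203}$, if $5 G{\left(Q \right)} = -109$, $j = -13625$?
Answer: $\frac{15141361}{24203} \approx 625.6$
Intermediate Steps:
$G{\left(Q \right)} = - \frac{109}{5}$ ($G{\left(Q \right)} = \frac{1}{5} \left(-109\right) = - \frac{109}{5}$)
$\frac{j}{G{\left(\frac{1}{-137} \right)}} + \frac{14486}{24203} = - \frac{13625}{- \frac{109}{5}} + \frac{14486}{24203} = \left(-13625\right) \left(- \frac{5}{109}\right) + 14486 \cdot \frac{1}{24203} = 625 + \frac{14486}{24203} = \frac{15141361}{24203}$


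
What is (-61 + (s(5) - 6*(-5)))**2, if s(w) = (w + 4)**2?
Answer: 2500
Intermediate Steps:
s(w) = (4 + w)**2
(-61 + (s(5) - 6*(-5)))**2 = (-61 + ((4 + 5)**2 - 6*(-5)))**2 = (-61 + (9**2 + 30))**2 = (-61 + (81 + 30))**2 = (-61 + 111)**2 = 50**2 = 2500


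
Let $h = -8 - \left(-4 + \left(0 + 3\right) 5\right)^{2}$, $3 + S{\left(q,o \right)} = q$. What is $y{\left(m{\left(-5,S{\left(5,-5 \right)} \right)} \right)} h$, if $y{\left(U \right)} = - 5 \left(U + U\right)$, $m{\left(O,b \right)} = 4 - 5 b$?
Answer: $-7740$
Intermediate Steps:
$S{\left(q,o \right)} = -3 + q$
$h = -129$ ($h = -8 - \left(-4 + 3 \cdot 5\right)^{2} = -8 - \left(-4 + 15\right)^{2} = -8 - 11^{2} = -8 - 121 = -129$)
$y{\left(U \right)} = - 10 U$ ($y{\left(U \right)} = - 5 \cdot 2 U = - 10 U$)
$y{\left(m{\left(-5,S{\left(5,-5 \right)} \right)} \right)} h = - 10 \left(4 - 5 \left(-3 + 5\right)\right) \left(-129\right) = - 10 \left(4 - 10\right) \left(-129\right) = \left(-10\right) \left(-6\right) \left(-129\right) = 60 \left(-129\right) = -7740$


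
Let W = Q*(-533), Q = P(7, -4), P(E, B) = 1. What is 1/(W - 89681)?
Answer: -1/90214 ≈ -1.1085e-5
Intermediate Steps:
Q = 1
W = -533 (W = 1*(-533) = -533)
1/(W - 89681) = 1/(-533 - 89681) = 1/(-90214) = -1/90214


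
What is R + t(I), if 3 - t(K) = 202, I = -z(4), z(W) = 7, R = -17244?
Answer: -17443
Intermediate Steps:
I = -7 (I = -1*7 = -7)
t(K) = -199 (t(K) = 3 - 1*202 = 3 - 202 = -199)
R + t(I) = -17244 - 199 = -17443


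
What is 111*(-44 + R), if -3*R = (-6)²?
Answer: -6216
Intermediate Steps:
R = -12 (R = -⅓*(-6)² = -⅓*36 = -12)
111*(-44 + R) = 111*(-44 - 12) = 111*(-56) = -6216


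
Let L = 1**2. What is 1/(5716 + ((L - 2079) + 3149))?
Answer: 1/6787 ≈ 0.00014734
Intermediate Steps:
L = 1
1/(5716 + ((L - 2079) + 3149)) = 1/(5716 + ((1 - 2079) + 3149)) = 1/(5716 + (-2078 + 3149)) = 1/(5716 + 1071) = 1/6787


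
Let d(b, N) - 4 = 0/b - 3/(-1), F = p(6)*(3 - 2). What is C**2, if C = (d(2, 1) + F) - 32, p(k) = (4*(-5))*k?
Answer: 21025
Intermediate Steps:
p(k) = -20*k
F = -120 (F = (-20*6)*(3 - 2) = -120*1 = -120)
d(b, N) = 7 (d(b, N) = 4 + (0/b - 3/(-1)) = 4 + (0 - 3*(-1)) = 4 + (0 + 3) = 4 + 3 = 7)
C = -145 (C = (7 - 120) - 32 = -113 - 32 = -145)
C**2 = (-145)**2 = 21025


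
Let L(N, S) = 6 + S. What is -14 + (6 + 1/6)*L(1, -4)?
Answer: -5/3 ≈ -1.6667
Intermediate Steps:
-14 + (6 + 1/6)*L(1, -4) = -14 + (6 + 1/6)*(6 - 4) = -14 + (6 + 1/6)*2 = -14 + (37/6)*2 = -14 + 37/3 = -5/3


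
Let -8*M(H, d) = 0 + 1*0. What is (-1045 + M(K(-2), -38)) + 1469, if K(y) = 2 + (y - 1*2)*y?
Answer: 424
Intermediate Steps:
K(y) = 2 + y*(-2 + y) (K(y) = 2 + (y - 2)*y = 2 + (-2 + y)*y = 2 + y*(-2 + y))
M(H, d) = 0 (M(H, d) = -(0 + 1*0)/8 = -(0 + 0)/8 = -⅛*0 = 0)
(-1045 + M(K(-2), -38)) + 1469 = (-1045 + 0) + 1469 = -1045 + 1469 = 424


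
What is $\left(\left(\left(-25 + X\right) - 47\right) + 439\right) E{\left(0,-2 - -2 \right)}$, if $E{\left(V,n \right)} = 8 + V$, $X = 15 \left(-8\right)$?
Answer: $1976$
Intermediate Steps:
$X = -120$
$\left(\left(\left(-25 + X\right) - 47\right) + 439\right) E{\left(0,-2 - -2 \right)} = \left(\left(\left(-25 - 120\right) - 47\right) + 439\right) \left(8 + 0\right) = \left(\left(-145 - 47\right) + 439\right) 8 = \left(-192 + 439\right) 8 = 247 \cdot 8 = 1976$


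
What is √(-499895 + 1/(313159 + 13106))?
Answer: I*√53213247982900110/326265 ≈ 707.03*I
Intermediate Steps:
√(-499895 + 1/(313159 + 13106)) = √(-499895 + 1/326265) = √(-163098242174/326265) = I*√53213247982900110/326265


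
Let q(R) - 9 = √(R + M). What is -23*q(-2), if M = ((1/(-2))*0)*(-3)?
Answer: -207 - 23*I*√2 ≈ -207.0 - 32.527*I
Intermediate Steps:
M = 0 (M = ((1*(-½))*0)*(-3) = -½*0*(-3) = 0*(-3) = 0)
q(R) = 9 + √R (q(R) = 9 + √(R + 0) = 9 + √R)
-23*q(-2) = -23*(9 + √(-2)) = -23*(9 + I*√2) = -207 - 23*I*√2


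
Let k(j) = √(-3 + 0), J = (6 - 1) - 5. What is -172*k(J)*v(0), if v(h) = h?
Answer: 0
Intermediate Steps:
J = 0 (J = 5 - 5 = 0)
k(j) = I*√3 (k(j) = √(-3) = I*√3)
-172*k(J)*v(0) = -172*I*√3*0 = -172*0 = 0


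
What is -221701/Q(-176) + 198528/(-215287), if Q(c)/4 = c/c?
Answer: -47730137299/861148 ≈ -55426.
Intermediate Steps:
Q(c) = 4 (Q(c) = 4*(c/c) = 4*1 = 4)
-221701/Q(-176) + 198528/(-215287) = -221701/4 + 198528/(-215287) = -221701*1/4 + 198528*(-1/215287) = -221701/4 - 198528/215287 = -47730137299/861148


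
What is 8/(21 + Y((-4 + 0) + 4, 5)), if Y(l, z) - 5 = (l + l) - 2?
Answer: ⅓ ≈ 0.33333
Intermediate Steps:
Y(l, z) = 3 + 2*l (Y(l, z) = 5 + ((l + l) - 2) = 5 + (2*l - 2) = 5 + (-2 + 2*l) = 3 + 2*l)
8/(21 + Y((-4 + 0) + 4, 5)) = 8/(21 + (3 + 2*((-4 + 0) + 4))) = 8/(21 + (3 + 2*(-4 + 4))) = 8/(21 + (3 + 2*0)) = 8/(21 + (3 + 0)) = 8/(21 + 3) = 8/24 = 8*(1/24) = ⅓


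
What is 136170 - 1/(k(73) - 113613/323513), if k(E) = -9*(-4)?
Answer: 1570428541837/11532855 ≈ 1.3617e+5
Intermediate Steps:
k(E) = 36
136170 - 1/(k(73) - 113613/323513) = 136170 - 1/(36 - 113613/323513) = 136170 - 1/11532855/323513 = 136170 - 1*323513/11532855 = 136170 - 323513/11532855 = 1570428541837/11532855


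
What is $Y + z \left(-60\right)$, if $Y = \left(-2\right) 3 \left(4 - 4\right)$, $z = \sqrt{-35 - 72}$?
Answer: $- 60 i \sqrt{107} \approx - 620.64 i$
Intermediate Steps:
$z = i \sqrt{107}$ ($z = \sqrt{-107} = i \sqrt{107} \approx 10.344 i$)
$Y = 0$ ($Y = \left(-6\right) 0 = 0$)
$Y + z \left(-60\right) = 0 + i \sqrt{107} \left(-60\right) = 0 - 60 i \sqrt{107} = - 60 i \sqrt{107}$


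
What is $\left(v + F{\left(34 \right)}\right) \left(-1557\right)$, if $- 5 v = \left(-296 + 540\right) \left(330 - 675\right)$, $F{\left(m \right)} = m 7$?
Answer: $-26584218$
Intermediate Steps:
$F{\left(m \right)} = 7 m$
$v = 16836$ ($v = - \frac{\left(-296 + 540\right) \left(330 - 675\right)}{5} = - \frac{244 \left(-345\right)}{5} = \left(- \frac{1}{5}\right) \left(-84180\right) = 16836$)
$\left(v + F{\left(34 \right)}\right) \left(-1557\right) = \left(16836 + 7 \cdot 34\right) \left(-1557\right) = \left(16836 + 238\right) \left(-1557\right) = 17074 \left(-1557\right) = -26584218$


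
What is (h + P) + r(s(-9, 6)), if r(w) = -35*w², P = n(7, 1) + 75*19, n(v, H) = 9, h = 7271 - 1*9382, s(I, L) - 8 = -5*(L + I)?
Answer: -19192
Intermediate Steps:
s(I, L) = 8 - 5*I - 5*L (s(I, L) = 8 - 5*(L + I) = 8 - 5*(I + L) = 8 + (-5*I - 5*L) = 8 - 5*I - 5*L)
h = -2111 (h = 7271 - 9382 = -2111)
P = 1434 (P = 9 + 75*19 = 9 + 1425 = 1434)
(h + P) + r(s(-9, 6)) = (-2111 + 1434) - 35*(8 - 5*(-9) - 5*6)² = -677 - 35*(8 + 45 - 30)² = -677 - 35*23² = -677 - 35*529 = -677 - 18515 = -19192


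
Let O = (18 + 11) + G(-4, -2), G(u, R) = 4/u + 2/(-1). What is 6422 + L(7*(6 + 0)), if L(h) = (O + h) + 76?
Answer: 6566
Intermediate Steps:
G(u, R) = -2 + 4/u (G(u, R) = 4/u + 2*(-1) = 4/u - 2 = -2 + 4/u)
O = 26 (O = (18 + 11) + (-2 + 4/(-4)) = 29 + (-2 + 4*(-1/4)) = 29 + (-2 - 1) = 29 - 3 = 26)
L(h) = 102 + h (L(h) = (26 + h) + 76 = 102 + h)
6422 + L(7*(6 + 0)) = 6422 + (102 + 7*(6 + 0)) = 6422 + (102 + 7*6) = 6422 + (102 + 42) = 6422 + 144 = 6566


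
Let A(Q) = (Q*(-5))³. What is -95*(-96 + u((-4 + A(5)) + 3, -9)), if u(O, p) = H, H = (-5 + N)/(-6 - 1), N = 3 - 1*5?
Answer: 9025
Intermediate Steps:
A(Q) = -125*Q³ (A(Q) = (-5*Q)³ = -125*Q³)
N = -2 (N = 3 - 5 = -2)
H = 1 (H = (-5 - 2)/(-6 - 1) = -7/(-7) = -7*(-⅐) = 1)
u(O, p) = 1
-95*(-96 + u((-4 + A(5)) + 3, -9)) = -95*(-96 + 1) = -95*(-95) = 9025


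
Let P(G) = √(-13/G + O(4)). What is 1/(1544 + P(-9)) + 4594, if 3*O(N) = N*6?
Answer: 98565841262/21455339 - 3*√85/21455339 ≈ 4594.0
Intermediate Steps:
O(N) = 2*N (O(N) = (N*6)/3 = (6*N)/3 = 2*N)
P(G) = √(8 - 13/G) (P(G) = √(-13/G + 2*4) = √(-13/G + 8) = √(8 - 13/G))
1/(1544 + P(-9)) + 4594 = 1/(1544 + √(8 - 13/(-9))) + 4594 = 1/(1544 + √(8 - 13*(-⅑))) + 4594 = 1/(1544 + √(8 + 13/9)) + 4594 = 1/(1544 + √(85/9)) + 4594 = 1/(1544 + √85/3) + 4594 = 4594 + 1/(1544 + √85/3)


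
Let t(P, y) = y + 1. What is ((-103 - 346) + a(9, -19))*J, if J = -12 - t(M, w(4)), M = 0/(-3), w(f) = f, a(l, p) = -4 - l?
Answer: 7854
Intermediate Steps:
M = 0 (M = 0*(-1/3) = 0)
t(P, y) = 1 + y
J = -17 (J = -12 - (1 + 4) = -12 - 1*5 = -12 - 5 = -17)
((-103 - 346) + a(9, -19))*J = ((-103 - 346) + (-4 - 1*9))*(-17) = (-449 + (-4 - 9))*(-17) = (-449 - 13)*(-17) = -462*(-17) = 7854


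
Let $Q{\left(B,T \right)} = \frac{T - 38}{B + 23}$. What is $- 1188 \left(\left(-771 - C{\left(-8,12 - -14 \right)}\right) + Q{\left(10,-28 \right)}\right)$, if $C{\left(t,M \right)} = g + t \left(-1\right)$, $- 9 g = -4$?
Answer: $928356$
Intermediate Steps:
$g = \frac{4}{9}$ ($g = \left(- \frac{1}{9}\right) \left(-4\right) = \frac{4}{9} \approx 0.44444$)
$C{\left(t,M \right)} = \frac{4}{9} - t$ ($C{\left(t,M \right)} = \frac{4}{9} + t \left(-1\right) = \frac{4}{9} - t$)
$Q{\left(B,T \right)} = \frac{-38 + T}{23 + B}$
$- 1188 \left(\left(-771 - C{\left(-8,12 - -14 \right)}\right) + Q{\left(10,-28 \right)}\right) = - 1188 \left(\left(-771 - \left(\frac{4}{9} - -8\right)\right) + \frac{-38 - 28}{23 + 10}\right) = - 1188 \left(\left(-771 - \left(\frac{4}{9} + 8\right)\right) + \frac{1}{33} \left(-66\right)\right) = - 1188 \left(\left(-771 - \frac{76}{9}\right) + \frac{1}{33} \left(-66\right)\right) = - 1188 \left(\left(-771 - \frac{76}{9}\right) - 2\right) = - 1188 \left(- \frac{7015}{9} - 2\right) = \left(-1188\right) \left(- \frac{7033}{9}\right) = 928356$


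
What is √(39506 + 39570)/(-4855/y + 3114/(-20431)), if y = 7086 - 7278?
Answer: 7845504*√19769/98594617 ≈ 11.188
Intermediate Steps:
y = -192
√(39506 + 39570)/(-4855/y + 3114/(-20431)) = √(39506 + 39570)/(-4855/(-192) + 3114/(-20431)) = √79076/(-4855*(-1/192) + 3114*(-1/20431)) = (2*√19769)/(4855/192 - 3114/20431) = (2*√19769)/(98594617/3922752) = (2*√19769)*(3922752/98594617) = 7845504*√19769/98594617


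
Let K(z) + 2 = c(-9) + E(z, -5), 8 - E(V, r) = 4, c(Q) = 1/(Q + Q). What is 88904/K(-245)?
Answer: 1600272/35 ≈ 45722.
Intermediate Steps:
c(Q) = 1/(2*Q)
E(V, r) = 4 (E(V, r) = 8 - 1*4 = 8 - 4 = 4)
K(z) = 35/18 (K(z) = -2 + ((½)/(-9) + 4) = -2 + ((½)*(-⅑) + 4) = -2 + (-1/18 + 4) = -2 + 71/18 = 35/18)
88904/K(-245) = 88904/(35/18) = 88904*(18/35) = 1600272/35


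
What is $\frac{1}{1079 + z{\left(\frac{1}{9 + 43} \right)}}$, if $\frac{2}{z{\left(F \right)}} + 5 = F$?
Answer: $\frac{259}{279357} \approx 0.00092713$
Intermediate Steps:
$z{\left(F \right)} = \frac{2}{-5 + F}$
$\frac{1}{1079 + z{\left(\frac{1}{9 + 43} \right)}} = \frac{1}{1079 + \frac{2}{-5 + \frac{1}{9 + 43}}} = \frac{1}{1079 + \frac{2}{-5 + \frac{1}{52}}} = \frac{1}{1079 + \frac{2}{- \frac{259}{52}}} = \frac{1}{1079 + 2 \left(- \frac{52}{259}\right)} = \frac{1}{1079 - \frac{104}{259}} = \frac{1}{\frac{279357}{259}} = \frac{259}{279357}$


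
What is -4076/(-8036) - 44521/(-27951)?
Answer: 16846394/8021937 ≈ 2.1000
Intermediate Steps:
-4076/(-8036) - 44521/(-27951) = -4076*(-1/8036) - 44521*(-1/27951) = 1019/2009 + 44521/27951 = 16846394/8021937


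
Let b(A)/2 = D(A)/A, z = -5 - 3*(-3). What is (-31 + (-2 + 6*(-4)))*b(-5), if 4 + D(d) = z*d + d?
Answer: -3306/5 ≈ -661.20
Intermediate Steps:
z = 4 (z = -5 + 9 = 4)
D(d) = -4 + 5*d (D(d) = -4 + (4*d + d) = -4 + 5*d)
b(A) = 2*(-4 + 5*A)/A (b(A) = 2*((-4 + 5*A)/A) = 2*(-4 + 5*A)/A)
(-31 + (-2 + 6*(-4)))*b(-5) = (-31 + (-2 + 6*(-4)))*(10 - 8/(-5)) = (-31 + (-2 - 24))*(10 - 8*(-⅕)) = (-31 - 26)*(10 + 8/5) = -57*58/5 = -3306/5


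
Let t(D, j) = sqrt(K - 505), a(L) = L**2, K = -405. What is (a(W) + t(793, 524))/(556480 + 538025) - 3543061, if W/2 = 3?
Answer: -1292632659923/364835 + I*sqrt(910)/1094505 ≈ -3.5431e+6 + 2.7562e-5*I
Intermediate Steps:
W = 6 (W = 2*3 = 6)
t(D, j) = I*sqrt(910) (t(D, j) = sqrt(-405 - 505) = sqrt(-910) = I*sqrt(910))
(a(W) + t(793, 524))/(556480 + 538025) - 3543061 = (6**2 + I*sqrt(910))/(556480 + 538025) - 3543061 = (36 + I*sqrt(910))/1094505 - 3543061 = (36 + I*sqrt(910))*(1/1094505) - 3543061 = (12/364835 + I*sqrt(910)/1094505) - 3543061 = -1292632659923/364835 + I*sqrt(910)/1094505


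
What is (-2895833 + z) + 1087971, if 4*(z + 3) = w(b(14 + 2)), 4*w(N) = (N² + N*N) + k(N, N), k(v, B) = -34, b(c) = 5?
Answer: -1807864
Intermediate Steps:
w(N) = -17/2 + N²/2 (w(N) = ((N² + N*N) - 34)/4 = ((N² + N²) - 34)/4 = (2*N² - 34)/4 = (-34 + 2*N²)/4 = -17/2 + N²/2)
z = -2 (z = -3 + (-17/2 + (½)*5²)/4 = -3 + (-17/2 + (½)*25)/4 = -3 + (-17/2 + 25/2)/4 = -3 + (¼)*4 = -3 + 1 = -2)
(-2895833 + z) + 1087971 = (-2895833 - 2) + 1087971 = -2895835 + 1087971 = -1807864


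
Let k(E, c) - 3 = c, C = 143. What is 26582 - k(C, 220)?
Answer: 26359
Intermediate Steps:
k(E, c) = 3 + c
26582 - k(C, 220) = 26582 - (3 + 220) = 26582 - 1*223 = 26582 - 223 = 26359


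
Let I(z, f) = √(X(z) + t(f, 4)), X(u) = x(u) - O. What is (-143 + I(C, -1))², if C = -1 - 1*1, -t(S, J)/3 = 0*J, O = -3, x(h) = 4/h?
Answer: 20164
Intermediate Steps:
t(S, J) = 0 (t(S, J) = -0*J = -3*0 = 0)
C = -2 (C = -1 - 1 = -2)
X(u) = 3 + 4/u (X(u) = 4/u - 1*(-3) = 4/u + 3 = 3 + 4/u)
I(z, f) = √(3 + 4/z) (I(z, f) = √((3 + 4/z) + 0) = √(3 + 4/z))
(-143 + I(C, -1))² = (-143 + √(3 + 4/(-2)))² = (-143 + √(3 + 4*(-½)))² = (-143 + √(3 - 2))² = (-143 + √1)² = (-143 + 1)² = (-142)² = 20164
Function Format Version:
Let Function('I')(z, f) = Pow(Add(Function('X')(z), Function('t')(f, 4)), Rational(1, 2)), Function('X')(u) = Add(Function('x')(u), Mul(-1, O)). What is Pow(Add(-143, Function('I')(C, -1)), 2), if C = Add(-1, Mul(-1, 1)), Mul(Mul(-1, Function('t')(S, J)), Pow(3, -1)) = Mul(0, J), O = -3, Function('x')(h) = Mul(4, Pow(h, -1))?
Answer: 20164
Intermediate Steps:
Function('t')(S, J) = 0 (Function('t')(S, J) = Mul(-3, Mul(0, J)) = Mul(-3, 0) = 0)
C = -2 (C = Add(-1, -1) = -2)
Function('X')(u) = Add(3, Mul(4, Pow(u, -1))) (Function('X')(u) = Add(Mul(4, Pow(u, -1)), Mul(-1, -3)) = Add(Mul(4, Pow(u, -1)), 3) = Add(3, Mul(4, Pow(u, -1))))
Function('I')(z, f) = Pow(Add(3, Mul(4, Pow(z, -1))), Rational(1, 2)) (Function('I')(z, f) = Pow(Add(Add(3, Mul(4, Pow(z, -1))), 0), Rational(1, 2)) = Pow(Add(3, Mul(4, Pow(z, -1))), Rational(1, 2)))
Pow(Add(-143, Function('I')(C, -1)), 2) = Pow(Add(-143, Pow(Add(3, Mul(4, Pow(-2, -1))), Rational(1, 2))), 2) = Pow(Add(-143, Pow(Add(3, Mul(4, Rational(-1, 2))), Rational(1, 2))), 2) = Pow(Add(-143, Pow(Add(3, -2), Rational(1, 2))), 2) = Pow(Add(-143, Pow(1, Rational(1, 2))), 2) = Pow(Add(-143, 1), 2) = Pow(-142, 2) = 20164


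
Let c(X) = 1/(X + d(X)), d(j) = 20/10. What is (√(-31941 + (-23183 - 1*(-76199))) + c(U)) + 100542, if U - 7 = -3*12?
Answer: 2714633/27 + 5*√843 ≈ 1.0069e+5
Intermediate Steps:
d(j) = 2 (d(j) = 20*(⅒) = 2)
U = -29 (U = 7 - 3*12 = 7 - 36 = -29)
c(X) = 1/(2 + X) (c(X) = 1/(X + 2) = 1/(2 + X))
(√(-31941 + (-23183 - 1*(-76199))) + c(U)) + 100542 = (√(-31941 + (-23183 - 1*(-76199))) + 1/(2 - 29)) + 100542 = (√(-31941 + (-23183 + 76199)) + 1/(-27)) + 100542 = (√(-31941 + 53016) - 1/27) + 100542 = (√21075 - 1/27) + 100542 = (5*√843 - 1/27) + 100542 = (-1/27 + 5*√843) + 100542 = 2714633/27 + 5*√843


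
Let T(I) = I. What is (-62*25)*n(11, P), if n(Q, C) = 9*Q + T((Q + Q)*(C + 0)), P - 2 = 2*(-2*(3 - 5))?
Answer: -494450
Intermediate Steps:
P = 10 (P = 2 + 2*(-2*(3 - 5)) = 2 + 2*(-2*(-2)) = 2 + 2*4 = 2 + 8 = 10)
n(Q, C) = 9*Q + 2*C*Q (n(Q, C) = 9*Q + (Q + Q)*(C + 0) = 9*Q + (2*Q)*C = 9*Q + 2*C*Q)
(-62*25)*n(11, P) = (-62*25)*(11*(9 + 2*10)) = -17050*(9 + 20) = -17050*29 = -1550*319 = -494450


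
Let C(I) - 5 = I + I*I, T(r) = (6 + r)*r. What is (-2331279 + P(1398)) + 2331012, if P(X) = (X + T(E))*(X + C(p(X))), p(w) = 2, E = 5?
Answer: 2047010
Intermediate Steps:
T(r) = r*(6 + r)
C(I) = 5 + I + I**2 (C(I) = 5 + (I + I*I) = 5 + (I + I**2) = 5 + I + I**2)
P(X) = (11 + X)*(55 + X) (P(X) = (X + 5*(6 + 5))*(X + (5 + 2 + 2**2)) = (X + 5*11)*(X + (5 + 2 + 4)) = (X + 55)*(X + 11) = (55 + X)*(11 + X) = (11 + X)*(55 + X))
(-2331279 + P(1398)) + 2331012 = (-2331279 + (605 + 1398**2 + 66*1398)) + 2331012 = (-2331279 + (605 + 1954404 + 92268)) + 2331012 = (-2331279 + 2047277) + 2331012 = -284002 + 2331012 = 2047010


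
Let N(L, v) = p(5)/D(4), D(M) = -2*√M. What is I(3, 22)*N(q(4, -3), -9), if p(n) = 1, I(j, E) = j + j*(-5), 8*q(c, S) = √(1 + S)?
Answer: 3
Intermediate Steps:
q(c, S) = √(1 + S)/8
I(j, E) = -4*j (I(j, E) = j - 5*j = -4*j)
N(L, v) = -¼ (N(L, v) = 1/(-2*√4) = 1/(-2*2) = 1/(-4) = 1*(-¼) = -¼)
I(3, 22)*N(q(4, -3), -9) = -4*3*(-¼) = -12*(-¼) = 3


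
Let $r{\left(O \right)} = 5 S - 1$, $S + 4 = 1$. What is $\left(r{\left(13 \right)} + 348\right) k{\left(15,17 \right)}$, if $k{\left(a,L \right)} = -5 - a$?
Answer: $-6640$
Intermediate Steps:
$S = -3$ ($S = -4 + 1 = -3$)
$r{\left(O \right)} = -16$ ($r{\left(O \right)} = 5 \left(-3\right) - 1 = -15 - 1 = -16$)
$\left(r{\left(13 \right)} + 348\right) k{\left(15,17 \right)} = \left(-16 + 348\right) \left(-5 - 15\right) = 332 \left(-5 - 15\right) = 332 \left(-20\right) = -6640$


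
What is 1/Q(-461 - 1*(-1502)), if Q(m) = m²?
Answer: 1/1083681 ≈ 9.2278e-7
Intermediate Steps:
1/Q(-461 - 1*(-1502)) = 1/((-461 - 1*(-1502))²) = 1/((-461 + 1502)²) = 1/(1041²) = 1/1083681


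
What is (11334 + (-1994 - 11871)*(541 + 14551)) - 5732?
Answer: -209244978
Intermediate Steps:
(11334 + (-1994 - 11871)*(541 + 14551)) - 5732 = (11334 - 13865*15092) - 5732 = (11334 - 209250580) - 5732 = -209239246 - 5732 = -209244978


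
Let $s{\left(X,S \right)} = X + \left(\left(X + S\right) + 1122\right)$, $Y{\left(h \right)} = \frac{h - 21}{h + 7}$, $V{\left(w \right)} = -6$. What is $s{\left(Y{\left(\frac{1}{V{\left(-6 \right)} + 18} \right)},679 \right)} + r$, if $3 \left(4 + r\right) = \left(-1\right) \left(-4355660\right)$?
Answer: $\frac{370687829}{255} \approx 1.4537 \cdot 10^{6}$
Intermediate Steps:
$r = \frac{4355648}{3}$ ($r = -4 + \frac{\left(-1\right) \left(-4355660\right)}{3} = -4 + \frac{1}{3} \cdot 4355660 = -4 + \frac{4355660}{3} = \frac{4355648}{3} \approx 1.4519 \cdot 10^{6}$)
$Y{\left(h \right)} = \frac{-21 + h}{7 + h}$
$s{\left(X,S \right)} = 1122 + S + 2 X$ ($s{\left(X,S \right)} = X + \left(\left(S + X\right) + 1122\right) = X + \left(1122 + S + X\right) = 1122 + S + 2 X$)
$s{\left(Y{\left(\frac{1}{V{\left(-6 \right)} + 18} \right)},679 \right)} + r = \left(1122 + 679 + 2 \frac{-21 + \frac{1}{-6 + 18}}{7 + \frac{1}{-6 + 18}}\right) + \frac{4355648}{3} = \left(1122 + 679 + 2 \frac{-21 + \frac{1}{12}}{7 + \frac{1}{12}}\right) + \frac{4355648}{3} = \left(1122 + 679 + 2 \frac{1}{\frac{85}{12}} \left(- \frac{251}{12}\right)\right) + \frac{4355648}{3} = \left(1122 + 679 + 2 \cdot \frac{12}{85} \left(- \frac{251}{12}\right)\right) + \frac{4355648}{3} = \left(1122 + 679 + 2 \left(- \frac{251}{85}\right)\right) + \frac{4355648}{3} = \left(1122 + 679 - \frac{502}{85}\right) + \frac{4355648}{3} = \frac{152583}{85} + \frac{4355648}{3} = \frac{370687829}{255}$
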